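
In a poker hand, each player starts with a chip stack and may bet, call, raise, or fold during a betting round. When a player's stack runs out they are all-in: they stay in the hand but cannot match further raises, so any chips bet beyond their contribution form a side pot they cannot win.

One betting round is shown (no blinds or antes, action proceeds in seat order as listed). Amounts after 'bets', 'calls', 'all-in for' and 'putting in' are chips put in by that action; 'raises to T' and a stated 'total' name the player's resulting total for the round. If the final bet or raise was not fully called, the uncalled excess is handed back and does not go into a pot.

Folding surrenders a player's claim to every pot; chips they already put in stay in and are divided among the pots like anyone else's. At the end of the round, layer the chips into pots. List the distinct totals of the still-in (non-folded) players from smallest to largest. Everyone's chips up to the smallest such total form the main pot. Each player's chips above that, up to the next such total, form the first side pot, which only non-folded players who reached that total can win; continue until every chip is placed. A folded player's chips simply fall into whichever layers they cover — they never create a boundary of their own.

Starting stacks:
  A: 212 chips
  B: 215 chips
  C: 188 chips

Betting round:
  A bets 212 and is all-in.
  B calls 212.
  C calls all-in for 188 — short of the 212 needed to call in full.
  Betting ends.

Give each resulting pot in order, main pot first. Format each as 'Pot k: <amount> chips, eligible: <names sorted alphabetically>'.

Pot 1: 564 chips, eligible: A, B, C
Pot 2: 48 chips, eligible: A, B

Derivation:
Contributions: A=212, B=212, C=188
Pot levels (distinct totals of non-folded players): 188, 212
Layer 1-188: 188 each from A, B, C = 188*3 = 564 chips; eligible A, B, C
Layer 189-212: 24 each from A, B = 24*2 = 48 chips; eligible A, B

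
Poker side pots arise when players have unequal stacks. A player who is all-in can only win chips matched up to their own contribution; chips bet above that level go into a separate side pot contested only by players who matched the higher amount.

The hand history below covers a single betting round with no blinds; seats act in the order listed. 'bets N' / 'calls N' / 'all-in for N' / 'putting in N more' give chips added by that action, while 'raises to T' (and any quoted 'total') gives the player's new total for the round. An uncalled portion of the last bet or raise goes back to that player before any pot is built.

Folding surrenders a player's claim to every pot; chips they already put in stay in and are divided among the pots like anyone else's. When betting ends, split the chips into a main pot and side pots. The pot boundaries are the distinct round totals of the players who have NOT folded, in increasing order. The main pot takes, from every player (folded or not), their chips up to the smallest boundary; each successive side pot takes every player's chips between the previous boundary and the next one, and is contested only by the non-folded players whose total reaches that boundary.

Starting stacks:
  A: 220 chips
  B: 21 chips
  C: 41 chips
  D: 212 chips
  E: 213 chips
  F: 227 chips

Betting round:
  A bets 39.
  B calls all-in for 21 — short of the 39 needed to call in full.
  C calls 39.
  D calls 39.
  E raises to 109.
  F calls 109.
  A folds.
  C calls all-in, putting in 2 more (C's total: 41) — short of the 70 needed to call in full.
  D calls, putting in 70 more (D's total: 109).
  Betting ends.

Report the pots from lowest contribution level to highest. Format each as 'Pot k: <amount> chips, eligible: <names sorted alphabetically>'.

Contributions: A=39, B=21, C=41, D=109, E=109, F=109
Folded: A
Pot levels (distinct totals of non-folded players): 21, 41, 109
Layer 1-21: 21 each from A, B, C, D, E, F = 21*6 = 126 chips; eligible B, C, D, E, F
Layer 22-41: A 18 + C 20 + D 20 + E 20 + F 20 = 98 chips; eligible C, D, E, F
Layer 42-109: 68 each from D, E, F = 68*3 = 204 chips; eligible D, E, F

Pot 1: 126 chips, eligible: B, C, D, E, F
Pot 2: 98 chips, eligible: C, D, E, F
Pot 3: 204 chips, eligible: D, E, F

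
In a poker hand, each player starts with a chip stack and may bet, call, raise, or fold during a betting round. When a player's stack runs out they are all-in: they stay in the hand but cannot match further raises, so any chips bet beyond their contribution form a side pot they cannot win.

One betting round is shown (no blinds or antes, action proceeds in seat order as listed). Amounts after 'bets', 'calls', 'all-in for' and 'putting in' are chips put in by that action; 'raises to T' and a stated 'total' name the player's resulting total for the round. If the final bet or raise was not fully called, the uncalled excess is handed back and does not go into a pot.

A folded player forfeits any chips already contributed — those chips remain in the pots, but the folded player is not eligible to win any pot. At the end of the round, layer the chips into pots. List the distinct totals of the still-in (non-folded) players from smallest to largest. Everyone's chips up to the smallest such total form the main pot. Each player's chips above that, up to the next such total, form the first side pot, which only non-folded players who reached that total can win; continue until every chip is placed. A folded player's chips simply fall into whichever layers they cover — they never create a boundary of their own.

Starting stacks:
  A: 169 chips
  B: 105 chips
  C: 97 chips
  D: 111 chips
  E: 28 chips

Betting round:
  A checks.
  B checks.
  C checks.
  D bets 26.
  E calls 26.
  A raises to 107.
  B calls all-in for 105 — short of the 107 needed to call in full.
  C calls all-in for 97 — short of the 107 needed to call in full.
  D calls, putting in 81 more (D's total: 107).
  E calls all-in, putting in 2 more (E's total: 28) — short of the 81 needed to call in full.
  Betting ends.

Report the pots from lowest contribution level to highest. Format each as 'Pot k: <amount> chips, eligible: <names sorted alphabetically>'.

Pot 1: 140 chips, eligible: A, B, C, D, E
Pot 2: 276 chips, eligible: A, B, C, D
Pot 3: 24 chips, eligible: A, B, D
Pot 4: 4 chips, eligible: A, D

Derivation:
Contributions: A=107, B=105, C=97, D=107, E=28
Pot levels (distinct totals of non-folded players): 28, 97, 105, 107
Layer 1-28: 28 each from A, B, C, D, E = 28*5 = 140 chips; eligible A, B, C, D, E
Layer 29-97: 69 each from A, B, C, D = 69*4 = 276 chips; eligible A, B, C, D
Layer 98-105: 8 each from A, B, D = 8*3 = 24 chips; eligible A, B, D
Layer 106-107: 2 each from A, D = 2*2 = 4 chips; eligible A, D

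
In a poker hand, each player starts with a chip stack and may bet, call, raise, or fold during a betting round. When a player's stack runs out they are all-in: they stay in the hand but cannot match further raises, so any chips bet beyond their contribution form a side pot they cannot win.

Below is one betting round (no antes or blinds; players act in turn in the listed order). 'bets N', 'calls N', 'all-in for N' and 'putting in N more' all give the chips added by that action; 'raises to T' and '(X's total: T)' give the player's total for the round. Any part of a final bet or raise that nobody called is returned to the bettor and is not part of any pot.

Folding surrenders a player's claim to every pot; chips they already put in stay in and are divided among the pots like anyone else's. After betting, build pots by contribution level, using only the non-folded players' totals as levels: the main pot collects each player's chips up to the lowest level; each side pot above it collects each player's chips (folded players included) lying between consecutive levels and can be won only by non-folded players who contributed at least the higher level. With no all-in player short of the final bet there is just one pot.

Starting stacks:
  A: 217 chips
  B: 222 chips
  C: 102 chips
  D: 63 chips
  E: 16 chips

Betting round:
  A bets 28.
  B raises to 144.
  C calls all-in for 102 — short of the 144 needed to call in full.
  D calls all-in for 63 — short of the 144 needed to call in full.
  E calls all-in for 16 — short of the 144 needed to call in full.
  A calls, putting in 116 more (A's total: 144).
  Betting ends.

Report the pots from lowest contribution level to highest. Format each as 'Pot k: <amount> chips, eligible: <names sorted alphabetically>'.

Contributions: A=144, B=144, C=102, D=63, E=16
Pot levels (distinct totals of non-folded players): 16, 63, 102, 144
Layer 1-16: 16 each from A, B, C, D, E = 16*5 = 80 chips; eligible A, B, C, D, E
Layer 17-63: 47 each from A, B, C, D = 47*4 = 188 chips; eligible A, B, C, D
Layer 64-102: 39 each from A, B, C = 39*3 = 117 chips; eligible A, B, C
Layer 103-144: 42 each from A, B = 42*2 = 84 chips; eligible A, B

Pot 1: 80 chips, eligible: A, B, C, D, E
Pot 2: 188 chips, eligible: A, B, C, D
Pot 3: 117 chips, eligible: A, B, C
Pot 4: 84 chips, eligible: A, B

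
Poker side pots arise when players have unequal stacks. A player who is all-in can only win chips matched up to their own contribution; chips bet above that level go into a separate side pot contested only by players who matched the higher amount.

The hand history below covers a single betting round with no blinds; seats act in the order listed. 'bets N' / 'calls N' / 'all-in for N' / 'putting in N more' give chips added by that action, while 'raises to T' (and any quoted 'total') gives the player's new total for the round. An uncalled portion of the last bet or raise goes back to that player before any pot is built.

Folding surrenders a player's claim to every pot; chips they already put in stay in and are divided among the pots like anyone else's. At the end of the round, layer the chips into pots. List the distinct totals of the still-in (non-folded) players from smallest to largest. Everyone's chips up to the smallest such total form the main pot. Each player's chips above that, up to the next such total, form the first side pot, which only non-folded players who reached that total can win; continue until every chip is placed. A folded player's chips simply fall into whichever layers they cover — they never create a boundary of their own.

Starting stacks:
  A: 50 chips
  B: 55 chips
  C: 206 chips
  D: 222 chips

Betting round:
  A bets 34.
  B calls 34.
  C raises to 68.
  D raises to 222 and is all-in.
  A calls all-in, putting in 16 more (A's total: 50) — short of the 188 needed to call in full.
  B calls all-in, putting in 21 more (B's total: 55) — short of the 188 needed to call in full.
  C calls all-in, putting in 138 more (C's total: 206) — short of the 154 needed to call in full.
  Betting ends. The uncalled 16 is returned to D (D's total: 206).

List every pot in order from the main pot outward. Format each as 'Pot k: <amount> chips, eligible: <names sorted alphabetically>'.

Contributions (after 16 returned to D): A=50, B=55, C=206, D=206
Pot levels (distinct totals of non-folded players): 50, 55, 206
Layer 1-50: 50 each from A, B, C, D = 50*4 = 200 chips; eligible A, B, C, D
Layer 51-55: 5 each from B, C, D = 5*3 = 15 chips; eligible B, C, D
Layer 56-206: 151 each from C, D = 151*2 = 302 chips; eligible C, D

Pot 1: 200 chips, eligible: A, B, C, D
Pot 2: 15 chips, eligible: B, C, D
Pot 3: 302 chips, eligible: C, D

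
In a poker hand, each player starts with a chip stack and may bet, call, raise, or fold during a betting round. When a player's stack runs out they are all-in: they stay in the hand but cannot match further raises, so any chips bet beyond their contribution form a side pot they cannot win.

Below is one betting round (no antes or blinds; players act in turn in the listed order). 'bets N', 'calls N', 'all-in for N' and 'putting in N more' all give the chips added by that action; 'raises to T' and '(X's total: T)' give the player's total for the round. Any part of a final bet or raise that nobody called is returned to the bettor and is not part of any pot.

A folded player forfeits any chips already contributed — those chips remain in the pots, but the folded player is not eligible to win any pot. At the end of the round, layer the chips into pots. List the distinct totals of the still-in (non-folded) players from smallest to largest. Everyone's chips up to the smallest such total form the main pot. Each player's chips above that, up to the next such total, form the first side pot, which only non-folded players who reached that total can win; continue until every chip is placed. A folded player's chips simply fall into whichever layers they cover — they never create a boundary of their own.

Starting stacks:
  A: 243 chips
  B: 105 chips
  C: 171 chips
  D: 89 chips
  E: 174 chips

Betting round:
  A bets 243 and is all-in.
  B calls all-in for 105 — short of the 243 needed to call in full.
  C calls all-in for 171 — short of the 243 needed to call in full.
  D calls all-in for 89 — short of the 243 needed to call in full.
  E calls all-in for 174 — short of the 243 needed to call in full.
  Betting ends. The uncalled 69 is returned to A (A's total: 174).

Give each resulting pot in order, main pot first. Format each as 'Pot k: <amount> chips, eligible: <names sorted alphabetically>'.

Contributions (after 69 returned to A): A=174, B=105, C=171, D=89, E=174
Pot levels (distinct totals of non-folded players): 89, 105, 171, 174
Layer 1-89: 89 each from A, B, C, D, E = 89*5 = 445 chips; eligible A, B, C, D, E
Layer 90-105: 16 each from A, B, C, E = 16*4 = 64 chips; eligible A, B, C, E
Layer 106-171: 66 each from A, C, E = 66*3 = 198 chips; eligible A, C, E
Layer 172-174: 3 each from A, E = 3*2 = 6 chips; eligible A, E

Pot 1: 445 chips, eligible: A, B, C, D, E
Pot 2: 64 chips, eligible: A, B, C, E
Pot 3: 198 chips, eligible: A, C, E
Pot 4: 6 chips, eligible: A, E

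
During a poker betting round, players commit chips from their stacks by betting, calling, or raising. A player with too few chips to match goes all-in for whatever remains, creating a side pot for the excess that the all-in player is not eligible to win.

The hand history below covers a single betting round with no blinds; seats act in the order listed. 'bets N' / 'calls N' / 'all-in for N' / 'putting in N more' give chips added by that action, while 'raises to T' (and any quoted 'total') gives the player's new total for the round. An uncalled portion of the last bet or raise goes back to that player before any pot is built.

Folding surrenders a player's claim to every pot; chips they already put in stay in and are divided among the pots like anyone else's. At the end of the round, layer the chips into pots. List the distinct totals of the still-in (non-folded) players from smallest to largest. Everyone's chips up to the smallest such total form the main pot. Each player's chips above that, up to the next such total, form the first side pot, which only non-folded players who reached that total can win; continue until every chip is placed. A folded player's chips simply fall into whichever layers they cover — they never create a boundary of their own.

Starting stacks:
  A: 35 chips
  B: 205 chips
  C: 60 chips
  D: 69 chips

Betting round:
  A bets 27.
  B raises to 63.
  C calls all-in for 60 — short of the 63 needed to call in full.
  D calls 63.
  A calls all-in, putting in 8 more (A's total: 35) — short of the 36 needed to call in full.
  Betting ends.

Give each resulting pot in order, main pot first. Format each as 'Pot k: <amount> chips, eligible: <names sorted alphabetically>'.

Contributions: A=35, B=63, C=60, D=63
Pot levels (distinct totals of non-folded players): 35, 60, 63
Layer 1-35: 35 each from A, B, C, D = 35*4 = 140 chips; eligible A, B, C, D
Layer 36-60: 25 each from B, C, D = 25*3 = 75 chips; eligible B, C, D
Layer 61-63: 3 each from B, D = 3*2 = 6 chips; eligible B, D

Pot 1: 140 chips, eligible: A, B, C, D
Pot 2: 75 chips, eligible: B, C, D
Pot 3: 6 chips, eligible: B, D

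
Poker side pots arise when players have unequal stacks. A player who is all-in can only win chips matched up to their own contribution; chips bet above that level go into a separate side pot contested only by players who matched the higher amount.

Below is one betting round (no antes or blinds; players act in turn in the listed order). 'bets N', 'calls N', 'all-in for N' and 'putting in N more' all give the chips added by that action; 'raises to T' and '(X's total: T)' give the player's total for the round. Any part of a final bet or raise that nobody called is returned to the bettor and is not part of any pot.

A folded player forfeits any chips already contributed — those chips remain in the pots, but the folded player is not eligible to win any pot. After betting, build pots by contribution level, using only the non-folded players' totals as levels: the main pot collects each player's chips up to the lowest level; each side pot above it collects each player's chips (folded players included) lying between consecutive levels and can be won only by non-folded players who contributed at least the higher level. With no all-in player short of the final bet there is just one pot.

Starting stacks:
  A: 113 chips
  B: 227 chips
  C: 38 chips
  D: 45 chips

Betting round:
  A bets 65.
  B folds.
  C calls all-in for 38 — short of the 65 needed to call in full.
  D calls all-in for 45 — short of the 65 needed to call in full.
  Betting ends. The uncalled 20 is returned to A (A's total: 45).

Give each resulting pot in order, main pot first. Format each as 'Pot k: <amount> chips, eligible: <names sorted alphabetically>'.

Pot 1: 114 chips, eligible: A, C, D
Pot 2: 14 chips, eligible: A, D

Derivation:
Contributions (after 20 returned to A): A=45, C=38, D=45
Folded: B
Pot levels (distinct totals of non-folded players): 38, 45
Layer 1-38: 38 each from A, C, D = 38*3 = 114 chips; eligible A, C, D
Layer 39-45: 7 each from A, D = 7*2 = 14 chips; eligible A, D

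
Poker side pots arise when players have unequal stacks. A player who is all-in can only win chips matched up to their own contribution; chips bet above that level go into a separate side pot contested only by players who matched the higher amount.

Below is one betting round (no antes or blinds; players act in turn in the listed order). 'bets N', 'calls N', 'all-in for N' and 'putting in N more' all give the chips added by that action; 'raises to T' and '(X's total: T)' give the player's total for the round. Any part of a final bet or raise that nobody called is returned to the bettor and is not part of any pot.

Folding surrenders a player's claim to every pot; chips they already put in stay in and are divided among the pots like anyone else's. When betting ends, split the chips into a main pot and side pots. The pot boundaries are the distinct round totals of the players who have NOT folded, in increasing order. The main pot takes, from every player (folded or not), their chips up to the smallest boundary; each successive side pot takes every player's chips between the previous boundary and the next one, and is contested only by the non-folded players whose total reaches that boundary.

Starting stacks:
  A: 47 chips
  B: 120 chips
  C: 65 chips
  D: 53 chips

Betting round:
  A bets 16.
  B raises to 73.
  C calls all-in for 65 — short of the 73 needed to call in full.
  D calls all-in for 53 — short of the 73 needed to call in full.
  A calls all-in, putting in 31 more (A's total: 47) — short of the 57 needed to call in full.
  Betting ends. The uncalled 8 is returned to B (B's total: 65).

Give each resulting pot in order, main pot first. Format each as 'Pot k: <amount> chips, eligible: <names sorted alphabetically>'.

Contributions (after 8 returned to B): A=47, B=65, C=65, D=53
Pot levels (distinct totals of non-folded players): 47, 53, 65
Layer 1-47: 47 each from A, B, C, D = 47*4 = 188 chips; eligible A, B, C, D
Layer 48-53: 6 each from B, C, D = 6*3 = 18 chips; eligible B, C, D
Layer 54-65: 12 each from B, C = 12*2 = 24 chips; eligible B, C

Pot 1: 188 chips, eligible: A, B, C, D
Pot 2: 18 chips, eligible: B, C, D
Pot 3: 24 chips, eligible: B, C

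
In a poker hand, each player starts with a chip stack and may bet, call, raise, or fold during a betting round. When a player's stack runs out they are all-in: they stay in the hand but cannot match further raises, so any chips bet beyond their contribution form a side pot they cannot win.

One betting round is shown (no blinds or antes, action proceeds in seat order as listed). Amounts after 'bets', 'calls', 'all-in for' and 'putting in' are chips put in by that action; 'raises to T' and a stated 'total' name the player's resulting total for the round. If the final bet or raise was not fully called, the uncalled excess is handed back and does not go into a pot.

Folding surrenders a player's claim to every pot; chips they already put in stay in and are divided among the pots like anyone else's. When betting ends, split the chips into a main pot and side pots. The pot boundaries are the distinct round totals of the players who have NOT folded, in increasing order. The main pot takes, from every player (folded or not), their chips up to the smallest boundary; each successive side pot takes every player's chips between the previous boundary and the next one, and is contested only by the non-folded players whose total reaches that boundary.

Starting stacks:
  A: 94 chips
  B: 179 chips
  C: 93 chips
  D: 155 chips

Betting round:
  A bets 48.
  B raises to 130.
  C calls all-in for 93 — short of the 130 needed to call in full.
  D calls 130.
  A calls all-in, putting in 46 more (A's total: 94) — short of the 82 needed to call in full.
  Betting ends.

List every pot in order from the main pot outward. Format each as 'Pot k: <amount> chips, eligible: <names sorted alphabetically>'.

Contributions: A=94, B=130, C=93, D=130
Pot levels (distinct totals of non-folded players): 93, 94, 130
Layer 1-93: 93 each from A, B, C, D = 93*4 = 372 chips; eligible A, B, C, D
Layer 94-94: 1 each from A, B, D = 1*3 = 3 chips; eligible A, B, D
Layer 95-130: 36 each from B, D = 36*2 = 72 chips; eligible B, D

Pot 1: 372 chips, eligible: A, B, C, D
Pot 2: 3 chips, eligible: A, B, D
Pot 3: 72 chips, eligible: B, D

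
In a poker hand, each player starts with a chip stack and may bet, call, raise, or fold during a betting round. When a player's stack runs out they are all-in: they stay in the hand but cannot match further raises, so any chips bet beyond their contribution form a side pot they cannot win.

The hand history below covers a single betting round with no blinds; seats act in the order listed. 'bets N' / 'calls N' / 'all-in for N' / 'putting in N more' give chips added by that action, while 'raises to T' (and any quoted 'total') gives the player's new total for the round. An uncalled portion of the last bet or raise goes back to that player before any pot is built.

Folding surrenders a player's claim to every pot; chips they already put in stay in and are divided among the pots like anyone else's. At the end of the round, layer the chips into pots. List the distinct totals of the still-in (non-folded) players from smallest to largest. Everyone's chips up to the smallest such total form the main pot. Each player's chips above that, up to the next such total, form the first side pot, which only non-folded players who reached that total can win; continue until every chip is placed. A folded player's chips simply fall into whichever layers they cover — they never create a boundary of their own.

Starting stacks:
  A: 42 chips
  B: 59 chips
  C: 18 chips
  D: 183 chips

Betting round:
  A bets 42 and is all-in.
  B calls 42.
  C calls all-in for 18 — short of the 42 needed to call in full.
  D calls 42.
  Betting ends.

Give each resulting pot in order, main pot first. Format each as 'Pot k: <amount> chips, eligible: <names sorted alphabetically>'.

Contributions: A=42, B=42, C=18, D=42
Pot levels (distinct totals of non-folded players): 18, 42
Layer 1-18: 18 each from A, B, C, D = 18*4 = 72 chips; eligible A, B, C, D
Layer 19-42: 24 each from A, B, D = 24*3 = 72 chips; eligible A, B, D

Pot 1: 72 chips, eligible: A, B, C, D
Pot 2: 72 chips, eligible: A, B, D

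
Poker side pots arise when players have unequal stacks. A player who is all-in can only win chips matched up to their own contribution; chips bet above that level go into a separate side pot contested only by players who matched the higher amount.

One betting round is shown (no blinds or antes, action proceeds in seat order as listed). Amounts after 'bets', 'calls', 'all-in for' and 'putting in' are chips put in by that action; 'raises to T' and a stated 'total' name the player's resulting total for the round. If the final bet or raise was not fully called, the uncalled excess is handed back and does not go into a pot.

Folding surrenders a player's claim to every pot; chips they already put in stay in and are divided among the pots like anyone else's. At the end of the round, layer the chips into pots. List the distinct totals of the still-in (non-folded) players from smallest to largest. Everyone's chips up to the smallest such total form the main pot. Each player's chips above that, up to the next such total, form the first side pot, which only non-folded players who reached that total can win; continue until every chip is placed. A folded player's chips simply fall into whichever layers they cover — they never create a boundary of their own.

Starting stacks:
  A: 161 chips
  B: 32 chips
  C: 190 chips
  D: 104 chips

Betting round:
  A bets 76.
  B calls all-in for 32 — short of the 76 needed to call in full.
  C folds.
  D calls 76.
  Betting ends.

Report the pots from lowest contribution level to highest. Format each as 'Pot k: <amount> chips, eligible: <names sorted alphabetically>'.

Contributions: A=76, B=32, D=76
Folded: C
Pot levels (distinct totals of non-folded players): 32, 76
Layer 1-32: 32 each from A, B, D = 32*3 = 96 chips; eligible A, B, D
Layer 33-76: 44 each from A, D = 44*2 = 88 chips; eligible A, D

Pot 1: 96 chips, eligible: A, B, D
Pot 2: 88 chips, eligible: A, D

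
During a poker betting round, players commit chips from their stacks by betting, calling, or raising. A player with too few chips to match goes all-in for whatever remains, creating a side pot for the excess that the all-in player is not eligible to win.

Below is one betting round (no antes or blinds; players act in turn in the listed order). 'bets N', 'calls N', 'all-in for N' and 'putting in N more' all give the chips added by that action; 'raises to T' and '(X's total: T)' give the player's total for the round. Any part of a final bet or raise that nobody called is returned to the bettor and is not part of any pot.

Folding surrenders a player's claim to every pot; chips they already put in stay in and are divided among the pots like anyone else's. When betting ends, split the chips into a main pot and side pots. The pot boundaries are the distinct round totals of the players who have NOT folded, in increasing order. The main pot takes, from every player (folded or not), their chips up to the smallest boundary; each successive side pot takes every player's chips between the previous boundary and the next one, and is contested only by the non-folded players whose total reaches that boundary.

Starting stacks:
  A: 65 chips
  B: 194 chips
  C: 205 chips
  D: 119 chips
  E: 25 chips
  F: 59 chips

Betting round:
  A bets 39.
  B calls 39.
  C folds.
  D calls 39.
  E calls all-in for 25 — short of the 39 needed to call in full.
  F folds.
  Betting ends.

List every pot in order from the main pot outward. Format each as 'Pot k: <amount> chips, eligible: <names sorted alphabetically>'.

Contributions: A=39, B=39, D=39, E=25
Folded: C, F
Pot levels (distinct totals of non-folded players): 25, 39
Layer 1-25: 25 each from A, B, D, E = 25*4 = 100 chips; eligible A, B, D, E
Layer 26-39: 14 each from A, B, D = 14*3 = 42 chips; eligible A, B, D

Pot 1: 100 chips, eligible: A, B, D, E
Pot 2: 42 chips, eligible: A, B, D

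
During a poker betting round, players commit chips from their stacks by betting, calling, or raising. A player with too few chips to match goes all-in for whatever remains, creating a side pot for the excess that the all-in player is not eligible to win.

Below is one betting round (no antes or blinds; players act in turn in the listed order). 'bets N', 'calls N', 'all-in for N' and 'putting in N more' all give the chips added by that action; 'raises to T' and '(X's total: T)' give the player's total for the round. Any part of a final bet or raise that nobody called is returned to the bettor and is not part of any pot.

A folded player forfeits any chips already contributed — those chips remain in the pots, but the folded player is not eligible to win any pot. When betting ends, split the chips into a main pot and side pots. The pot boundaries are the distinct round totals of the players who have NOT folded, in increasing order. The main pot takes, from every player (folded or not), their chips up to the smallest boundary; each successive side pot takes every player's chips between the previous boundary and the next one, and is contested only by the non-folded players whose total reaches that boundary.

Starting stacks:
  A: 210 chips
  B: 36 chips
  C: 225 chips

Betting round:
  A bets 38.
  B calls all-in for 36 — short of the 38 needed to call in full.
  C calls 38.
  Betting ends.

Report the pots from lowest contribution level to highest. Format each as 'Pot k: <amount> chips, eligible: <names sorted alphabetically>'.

Pot 1: 108 chips, eligible: A, B, C
Pot 2: 4 chips, eligible: A, C

Derivation:
Contributions: A=38, B=36, C=38
Pot levels (distinct totals of non-folded players): 36, 38
Layer 1-36: 36 each from A, B, C = 36*3 = 108 chips; eligible A, B, C
Layer 37-38: 2 each from A, C = 2*2 = 4 chips; eligible A, C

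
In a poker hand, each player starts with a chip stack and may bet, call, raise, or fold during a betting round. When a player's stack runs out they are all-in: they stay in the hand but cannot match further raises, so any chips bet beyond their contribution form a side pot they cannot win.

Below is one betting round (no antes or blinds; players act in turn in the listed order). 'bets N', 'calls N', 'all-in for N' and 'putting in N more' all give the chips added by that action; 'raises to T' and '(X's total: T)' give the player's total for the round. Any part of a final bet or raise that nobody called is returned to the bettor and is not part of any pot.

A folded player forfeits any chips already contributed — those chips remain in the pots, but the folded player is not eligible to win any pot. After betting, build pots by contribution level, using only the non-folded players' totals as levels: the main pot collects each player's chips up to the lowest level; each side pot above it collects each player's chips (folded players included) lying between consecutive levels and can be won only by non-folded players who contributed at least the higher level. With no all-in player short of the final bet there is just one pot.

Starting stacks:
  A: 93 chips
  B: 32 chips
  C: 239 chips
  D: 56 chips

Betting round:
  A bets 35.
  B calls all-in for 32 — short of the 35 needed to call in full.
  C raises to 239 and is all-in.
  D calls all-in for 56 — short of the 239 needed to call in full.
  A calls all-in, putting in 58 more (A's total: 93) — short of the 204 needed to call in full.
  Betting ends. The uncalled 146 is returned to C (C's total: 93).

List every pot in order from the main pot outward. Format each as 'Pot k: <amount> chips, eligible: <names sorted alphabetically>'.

Pot 1: 128 chips, eligible: A, B, C, D
Pot 2: 72 chips, eligible: A, C, D
Pot 3: 74 chips, eligible: A, C

Derivation:
Contributions (after 146 returned to C): A=93, B=32, C=93, D=56
Pot levels (distinct totals of non-folded players): 32, 56, 93
Layer 1-32: 32 each from A, B, C, D = 32*4 = 128 chips; eligible A, B, C, D
Layer 33-56: 24 each from A, C, D = 24*3 = 72 chips; eligible A, C, D
Layer 57-93: 37 each from A, C = 37*2 = 74 chips; eligible A, C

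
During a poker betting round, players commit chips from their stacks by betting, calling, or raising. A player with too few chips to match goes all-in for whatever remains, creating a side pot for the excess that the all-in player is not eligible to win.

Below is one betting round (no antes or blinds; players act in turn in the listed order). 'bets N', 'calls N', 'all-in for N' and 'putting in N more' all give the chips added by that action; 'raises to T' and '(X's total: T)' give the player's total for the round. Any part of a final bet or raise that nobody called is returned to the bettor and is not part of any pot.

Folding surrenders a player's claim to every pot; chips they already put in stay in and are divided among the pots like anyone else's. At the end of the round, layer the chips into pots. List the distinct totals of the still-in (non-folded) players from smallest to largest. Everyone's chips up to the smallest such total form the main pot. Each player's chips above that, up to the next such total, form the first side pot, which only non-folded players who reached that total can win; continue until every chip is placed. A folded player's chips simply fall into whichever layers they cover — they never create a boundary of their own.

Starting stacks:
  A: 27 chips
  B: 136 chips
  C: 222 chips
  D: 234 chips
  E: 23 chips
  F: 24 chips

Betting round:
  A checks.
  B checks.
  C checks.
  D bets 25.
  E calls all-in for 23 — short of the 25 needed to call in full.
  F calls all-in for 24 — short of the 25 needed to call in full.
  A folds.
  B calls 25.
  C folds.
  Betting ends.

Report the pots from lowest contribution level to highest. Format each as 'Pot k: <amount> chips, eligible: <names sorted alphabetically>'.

Pot 1: 92 chips, eligible: B, D, E, F
Pot 2: 3 chips, eligible: B, D, F
Pot 3: 2 chips, eligible: B, D

Derivation:
Contributions: B=25, D=25, E=23, F=24
Folded: A, C
Pot levels (distinct totals of non-folded players): 23, 24, 25
Layer 1-23: 23 each from B, D, E, F = 23*4 = 92 chips; eligible B, D, E, F
Layer 24-24: 1 each from B, D, F = 1*3 = 3 chips; eligible B, D, F
Layer 25-25: 1 each from B, D = 1*2 = 2 chips; eligible B, D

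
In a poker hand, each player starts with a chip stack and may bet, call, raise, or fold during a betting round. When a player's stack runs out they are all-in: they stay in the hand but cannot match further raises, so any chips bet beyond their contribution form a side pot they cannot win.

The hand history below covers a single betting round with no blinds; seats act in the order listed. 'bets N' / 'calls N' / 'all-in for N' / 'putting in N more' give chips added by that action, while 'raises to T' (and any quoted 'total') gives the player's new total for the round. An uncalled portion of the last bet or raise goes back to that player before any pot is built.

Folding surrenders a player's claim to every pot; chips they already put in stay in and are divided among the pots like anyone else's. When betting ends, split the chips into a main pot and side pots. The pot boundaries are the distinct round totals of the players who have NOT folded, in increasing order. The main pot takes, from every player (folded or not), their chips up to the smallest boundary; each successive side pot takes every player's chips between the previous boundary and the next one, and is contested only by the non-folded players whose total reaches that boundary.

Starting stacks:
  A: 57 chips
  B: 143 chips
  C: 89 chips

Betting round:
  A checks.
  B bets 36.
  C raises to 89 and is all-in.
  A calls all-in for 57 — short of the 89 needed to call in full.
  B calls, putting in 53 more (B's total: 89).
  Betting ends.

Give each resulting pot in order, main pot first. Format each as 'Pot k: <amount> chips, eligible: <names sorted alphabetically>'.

Contributions: A=57, B=89, C=89
Pot levels (distinct totals of non-folded players): 57, 89
Layer 1-57: 57 each from A, B, C = 57*3 = 171 chips; eligible A, B, C
Layer 58-89: 32 each from B, C = 32*2 = 64 chips; eligible B, C

Pot 1: 171 chips, eligible: A, B, C
Pot 2: 64 chips, eligible: B, C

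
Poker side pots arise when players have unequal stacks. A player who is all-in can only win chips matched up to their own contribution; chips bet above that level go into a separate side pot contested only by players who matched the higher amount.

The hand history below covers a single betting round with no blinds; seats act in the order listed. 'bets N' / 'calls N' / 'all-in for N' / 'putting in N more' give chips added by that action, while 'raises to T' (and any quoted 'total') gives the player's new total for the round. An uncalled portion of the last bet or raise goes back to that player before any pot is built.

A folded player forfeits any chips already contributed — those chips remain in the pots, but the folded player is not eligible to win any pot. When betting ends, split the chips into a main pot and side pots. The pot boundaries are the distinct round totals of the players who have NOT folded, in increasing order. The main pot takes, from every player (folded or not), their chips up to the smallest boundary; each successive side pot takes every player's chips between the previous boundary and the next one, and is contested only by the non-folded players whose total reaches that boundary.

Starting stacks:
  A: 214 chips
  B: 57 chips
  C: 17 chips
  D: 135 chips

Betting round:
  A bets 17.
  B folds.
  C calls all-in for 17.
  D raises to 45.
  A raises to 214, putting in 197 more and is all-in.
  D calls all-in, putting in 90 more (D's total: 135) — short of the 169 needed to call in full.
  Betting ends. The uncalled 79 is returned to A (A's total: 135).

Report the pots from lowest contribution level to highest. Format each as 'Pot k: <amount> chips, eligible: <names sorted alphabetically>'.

Pot 1: 51 chips, eligible: A, C, D
Pot 2: 236 chips, eligible: A, D

Derivation:
Contributions (after 79 returned to A): A=135, C=17, D=135
Folded: B
Pot levels (distinct totals of non-folded players): 17, 135
Layer 1-17: 17 each from A, C, D = 17*3 = 51 chips; eligible A, C, D
Layer 18-135: 118 each from A, D = 118*2 = 236 chips; eligible A, D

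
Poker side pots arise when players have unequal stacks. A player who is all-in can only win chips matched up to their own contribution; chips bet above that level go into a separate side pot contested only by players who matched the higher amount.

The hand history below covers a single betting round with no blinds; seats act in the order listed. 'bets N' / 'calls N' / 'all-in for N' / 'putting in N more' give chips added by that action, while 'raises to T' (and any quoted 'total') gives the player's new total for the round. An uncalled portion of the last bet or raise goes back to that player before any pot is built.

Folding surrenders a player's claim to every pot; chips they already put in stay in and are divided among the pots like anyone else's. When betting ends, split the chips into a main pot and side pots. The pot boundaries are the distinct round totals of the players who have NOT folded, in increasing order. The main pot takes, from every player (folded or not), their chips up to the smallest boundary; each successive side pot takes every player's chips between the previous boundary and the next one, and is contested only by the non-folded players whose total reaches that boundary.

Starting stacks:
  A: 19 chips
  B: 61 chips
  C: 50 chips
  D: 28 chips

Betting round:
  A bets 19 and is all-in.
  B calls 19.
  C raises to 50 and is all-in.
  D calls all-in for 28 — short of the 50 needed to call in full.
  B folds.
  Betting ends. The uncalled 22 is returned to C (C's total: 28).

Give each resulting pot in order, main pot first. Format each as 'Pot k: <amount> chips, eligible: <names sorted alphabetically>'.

Pot 1: 76 chips, eligible: A, C, D
Pot 2: 18 chips, eligible: C, D

Derivation:
Contributions (after 22 returned to C): A=19, B=19, C=28, D=28
Folded: B
Pot levels (distinct totals of non-folded players): 19, 28
Layer 1-19: 19 each from A, B, C, D = 19*4 = 76 chips; eligible A, C, D
Layer 20-28: 9 each from C, D = 9*2 = 18 chips; eligible C, D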